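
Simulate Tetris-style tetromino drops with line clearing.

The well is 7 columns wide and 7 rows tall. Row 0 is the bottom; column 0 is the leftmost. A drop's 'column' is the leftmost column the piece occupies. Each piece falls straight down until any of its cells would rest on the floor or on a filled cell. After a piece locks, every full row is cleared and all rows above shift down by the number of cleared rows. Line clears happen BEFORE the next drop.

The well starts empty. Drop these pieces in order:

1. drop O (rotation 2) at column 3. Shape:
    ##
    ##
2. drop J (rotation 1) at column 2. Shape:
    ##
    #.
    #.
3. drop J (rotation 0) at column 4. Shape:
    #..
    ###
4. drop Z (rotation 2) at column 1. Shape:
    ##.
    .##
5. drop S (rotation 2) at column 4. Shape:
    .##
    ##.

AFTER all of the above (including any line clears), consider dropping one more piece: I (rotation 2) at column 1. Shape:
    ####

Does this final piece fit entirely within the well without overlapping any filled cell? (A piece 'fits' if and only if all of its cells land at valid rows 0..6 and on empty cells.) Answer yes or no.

Answer: yes

Derivation:
Drop 1: O rot2 at col 3 lands with bottom-row=0; cleared 0 line(s) (total 0); column heights now [0 0 0 2 2 0 0], max=2
Drop 2: J rot1 at col 2 lands with bottom-row=0; cleared 0 line(s) (total 0); column heights now [0 0 3 3 2 0 0], max=3
Drop 3: J rot0 at col 4 lands with bottom-row=2; cleared 0 line(s) (total 0); column heights now [0 0 3 3 4 3 3], max=4
Drop 4: Z rot2 at col 1 lands with bottom-row=3; cleared 0 line(s) (total 0); column heights now [0 5 5 4 4 3 3], max=5
Drop 5: S rot2 at col 4 lands with bottom-row=4; cleared 0 line(s) (total 0); column heights now [0 5 5 4 5 6 6], max=6
Test piece I rot2 at col 1 (width 4): heights before test = [0 5 5 4 5 6 6]; fits = True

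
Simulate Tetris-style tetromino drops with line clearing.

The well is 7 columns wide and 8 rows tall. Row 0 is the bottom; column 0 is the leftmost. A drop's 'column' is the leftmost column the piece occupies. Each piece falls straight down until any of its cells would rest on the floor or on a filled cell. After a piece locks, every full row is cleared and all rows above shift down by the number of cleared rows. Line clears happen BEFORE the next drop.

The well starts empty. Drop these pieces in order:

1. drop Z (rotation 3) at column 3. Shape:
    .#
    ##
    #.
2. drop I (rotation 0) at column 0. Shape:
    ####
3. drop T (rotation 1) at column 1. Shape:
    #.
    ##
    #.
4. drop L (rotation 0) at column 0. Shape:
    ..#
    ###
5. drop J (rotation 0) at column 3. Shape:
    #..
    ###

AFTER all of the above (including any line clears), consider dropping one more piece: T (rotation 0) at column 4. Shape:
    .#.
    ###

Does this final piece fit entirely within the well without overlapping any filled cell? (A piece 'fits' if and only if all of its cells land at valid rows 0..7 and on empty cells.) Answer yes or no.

Drop 1: Z rot3 at col 3 lands with bottom-row=0; cleared 0 line(s) (total 0); column heights now [0 0 0 2 3 0 0], max=3
Drop 2: I rot0 at col 0 lands with bottom-row=2; cleared 0 line(s) (total 0); column heights now [3 3 3 3 3 0 0], max=3
Drop 3: T rot1 at col 1 lands with bottom-row=3; cleared 0 line(s) (total 0); column heights now [3 6 5 3 3 0 0], max=6
Drop 4: L rot0 at col 0 lands with bottom-row=6; cleared 0 line(s) (total 0); column heights now [7 7 8 3 3 0 0], max=8
Drop 5: J rot0 at col 3 lands with bottom-row=3; cleared 0 line(s) (total 0); column heights now [7 7 8 5 4 4 0], max=8
Test piece T rot0 at col 4 (width 3): heights before test = [7 7 8 5 4 4 0]; fits = True

Answer: yes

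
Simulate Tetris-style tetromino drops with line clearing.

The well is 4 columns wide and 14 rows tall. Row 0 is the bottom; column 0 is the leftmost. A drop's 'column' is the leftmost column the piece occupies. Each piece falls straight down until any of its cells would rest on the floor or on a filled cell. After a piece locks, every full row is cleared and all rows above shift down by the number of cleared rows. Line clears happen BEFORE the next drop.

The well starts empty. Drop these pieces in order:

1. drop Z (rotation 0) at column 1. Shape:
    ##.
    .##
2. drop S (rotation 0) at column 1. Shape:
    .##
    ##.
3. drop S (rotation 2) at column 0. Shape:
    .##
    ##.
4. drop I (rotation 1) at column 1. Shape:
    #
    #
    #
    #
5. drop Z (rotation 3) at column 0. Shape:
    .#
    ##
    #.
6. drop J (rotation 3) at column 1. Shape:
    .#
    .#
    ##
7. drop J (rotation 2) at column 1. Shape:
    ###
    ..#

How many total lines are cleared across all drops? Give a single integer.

Answer: 1

Derivation:
Drop 1: Z rot0 at col 1 lands with bottom-row=0; cleared 0 line(s) (total 0); column heights now [0 2 2 1], max=2
Drop 2: S rot0 at col 1 lands with bottom-row=2; cleared 0 line(s) (total 0); column heights now [0 3 4 4], max=4
Drop 3: S rot2 at col 0 lands with bottom-row=3; cleared 1 line(s) (total 1); column heights now [0 4 4 1], max=4
Drop 4: I rot1 at col 1 lands with bottom-row=4; cleared 0 line(s) (total 1); column heights now [0 8 4 1], max=8
Drop 5: Z rot3 at col 0 lands with bottom-row=7; cleared 0 line(s) (total 1); column heights now [9 10 4 1], max=10
Drop 6: J rot3 at col 1 lands with bottom-row=10; cleared 0 line(s) (total 1); column heights now [9 11 13 1], max=13
Drop 7: J rot2 at col 1 lands with bottom-row=12; cleared 0 line(s) (total 1); column heights now [9 14 14 14], max=14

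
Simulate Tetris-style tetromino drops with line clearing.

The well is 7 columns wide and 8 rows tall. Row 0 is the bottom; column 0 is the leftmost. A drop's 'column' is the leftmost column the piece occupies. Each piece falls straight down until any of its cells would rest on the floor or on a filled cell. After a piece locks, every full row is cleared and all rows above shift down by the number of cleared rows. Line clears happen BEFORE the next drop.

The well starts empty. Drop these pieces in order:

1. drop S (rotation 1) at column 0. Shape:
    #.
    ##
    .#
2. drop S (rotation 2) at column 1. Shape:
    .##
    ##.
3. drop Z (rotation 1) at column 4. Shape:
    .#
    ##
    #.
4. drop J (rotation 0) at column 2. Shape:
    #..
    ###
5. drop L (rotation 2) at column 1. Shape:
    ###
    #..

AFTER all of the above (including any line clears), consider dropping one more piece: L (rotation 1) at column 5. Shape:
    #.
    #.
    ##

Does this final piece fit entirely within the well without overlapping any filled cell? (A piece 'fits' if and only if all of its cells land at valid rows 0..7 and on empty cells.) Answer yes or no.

Drop 1: S rot1 at col 0 lands with bottom-row=0; cleared 0 line(s) (total 0); column heights now [3 2 0 0 0 0 0], max=3
Drop 2: S rot2 at col 1 lands with bottom-row=2; cleared 0 line(s) (total 0); column heights now [3 3 4 4 0 0 0], max=4
Drop 3: Z rot1 at col 4 lands with bottom-row=0; cleared 0 line(s) (total 0); column heights now [3 3 4 4 2 3 0], max=4
Drop 4: J rot0 at col 2 lands with bottom-row=4; cleared 0 line(s) (total 0); column heights now [3 3 6 5 5 3 0], max=6
Drop 5: L rot2 at col 1 lands with bottom-row=5; cleared 0 line(s) (total 0); column heights now [3 7 7 7 5 3 0], max=7
Test piece L rot1 at col 5 (width 2): heights before test = [3 7 7 7 5 3 0]; fits = True

Answer: yes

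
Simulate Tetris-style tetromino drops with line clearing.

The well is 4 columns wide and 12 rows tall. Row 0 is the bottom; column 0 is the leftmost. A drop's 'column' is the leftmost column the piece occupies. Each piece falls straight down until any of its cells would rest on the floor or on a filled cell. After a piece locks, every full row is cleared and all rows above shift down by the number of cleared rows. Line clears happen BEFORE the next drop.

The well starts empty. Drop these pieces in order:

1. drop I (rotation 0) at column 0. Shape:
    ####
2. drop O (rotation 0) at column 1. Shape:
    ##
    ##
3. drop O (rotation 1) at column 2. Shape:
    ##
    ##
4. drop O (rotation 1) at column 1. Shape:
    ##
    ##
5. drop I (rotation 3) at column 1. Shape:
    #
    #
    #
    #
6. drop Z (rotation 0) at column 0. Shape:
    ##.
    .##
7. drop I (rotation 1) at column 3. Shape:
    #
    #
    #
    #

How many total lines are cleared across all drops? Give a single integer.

Answer: 1

Derivation:
Drop 1: I rot0 at col 0 lands with bottom-row=0; cleared 1 line(s) (total 1); column heights now [0 0 0 0], max=0
Drop 2: O rot0 at col 1 lands with bottom-row=0; cleared 0 line(s) (total 1); column heights now [0 2 2 0], max=2
Drop 3: O rot1 at col 2 lands with bottom-row=2; cleared 0 line(s) (total 1); column heights now [0 2 4 4], max=4
Drop 4: O rot1 at col 1 lands with bottom-row=4; cleared 0 line(s) (total 1); column heights now [0 6 6 4], max=6
Drop 5: I rot3 at col 1 lands with bottom-row=6; cleared 0 line(s) (total 1); column heights now [0 10 6 4], max=10
Drop 6: Z rot0 at col 0 lands with bottom-row=10; cleared 0 line(s) (total 1); column heights now [12 12 11 4], max=12
Drop 7: I rot1 at col 3 lands with bottom-row=4; cleared 0 line(s) (total 1); column heights now [12 12 11 8], max=12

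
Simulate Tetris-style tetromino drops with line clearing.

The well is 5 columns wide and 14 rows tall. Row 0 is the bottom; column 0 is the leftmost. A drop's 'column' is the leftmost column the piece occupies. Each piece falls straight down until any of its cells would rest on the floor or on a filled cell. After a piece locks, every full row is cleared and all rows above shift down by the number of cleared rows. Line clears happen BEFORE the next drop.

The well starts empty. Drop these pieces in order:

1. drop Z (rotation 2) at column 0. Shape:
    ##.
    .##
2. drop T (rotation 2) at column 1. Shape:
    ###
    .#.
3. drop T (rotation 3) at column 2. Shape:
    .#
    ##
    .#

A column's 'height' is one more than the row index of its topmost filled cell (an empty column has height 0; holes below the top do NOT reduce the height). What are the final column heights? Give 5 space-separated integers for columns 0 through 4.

Drop 1: Z rot2 at col 0 lands with bottom-row=0; cleared 0 line(s) (total 0); column heights now [2 2 1 0 0], max=2
Drop 2: T rot2 at col 1 lands with bottom-row=1; cleared 0 line(s) (total 0); column heights now [2 3 3 3 0], max=3
Drop 3: T rot3 at col 2 lands with bottom-row=3; cleared 0 line(s) (total 0); column heights now [2 3 5 6 0], max=6

Answer: 2 3 5 6 0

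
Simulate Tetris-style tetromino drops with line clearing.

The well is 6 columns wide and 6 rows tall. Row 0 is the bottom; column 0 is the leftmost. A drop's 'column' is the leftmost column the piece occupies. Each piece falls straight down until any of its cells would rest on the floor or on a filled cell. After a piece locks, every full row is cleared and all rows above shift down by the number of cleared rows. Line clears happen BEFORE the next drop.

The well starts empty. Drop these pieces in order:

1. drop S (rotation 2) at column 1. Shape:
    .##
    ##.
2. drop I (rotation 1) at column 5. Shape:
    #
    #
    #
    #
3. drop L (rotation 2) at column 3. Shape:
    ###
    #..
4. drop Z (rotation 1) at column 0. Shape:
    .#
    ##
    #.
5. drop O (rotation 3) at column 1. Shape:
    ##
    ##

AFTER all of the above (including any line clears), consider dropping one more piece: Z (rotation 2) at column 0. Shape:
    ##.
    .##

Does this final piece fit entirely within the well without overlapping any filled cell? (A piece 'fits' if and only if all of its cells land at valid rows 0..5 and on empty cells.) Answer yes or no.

Answer: no

Derivation:
Drop 1: S rot2 at col 1 lands with bottom-row=0; cleared 0 line(s) (total 0); column heights now [0 1 2 2 0 0], max=2
Drop 2: I rot1 at col 5 lands with bottom-row=0; cleared 0 line(s) (total 0); column heights now [0 1 2 2 0 4], max=4
Drop 3: L rot2 at col 3 lands with bottom-row=3; cleared 0 line(s) (total 0); column heights now [0 1 2 5 5 5], max=5
Drop 4: Z rot1 at col 0 lands with bottom-row=0; cleared 0 line(s) (total 0); column heights now [2 3 2 5 5 5], max=5
Drop 5: O rot3 at col 1 lands with bottom-row=3; cleared 0 line(s) (total 0); column heights now [2 5 5 5 5 5], max=5
Test piece Z rot2 at col 0 (width 3): heights before test = [2 5 5 5 5 5]; fits = False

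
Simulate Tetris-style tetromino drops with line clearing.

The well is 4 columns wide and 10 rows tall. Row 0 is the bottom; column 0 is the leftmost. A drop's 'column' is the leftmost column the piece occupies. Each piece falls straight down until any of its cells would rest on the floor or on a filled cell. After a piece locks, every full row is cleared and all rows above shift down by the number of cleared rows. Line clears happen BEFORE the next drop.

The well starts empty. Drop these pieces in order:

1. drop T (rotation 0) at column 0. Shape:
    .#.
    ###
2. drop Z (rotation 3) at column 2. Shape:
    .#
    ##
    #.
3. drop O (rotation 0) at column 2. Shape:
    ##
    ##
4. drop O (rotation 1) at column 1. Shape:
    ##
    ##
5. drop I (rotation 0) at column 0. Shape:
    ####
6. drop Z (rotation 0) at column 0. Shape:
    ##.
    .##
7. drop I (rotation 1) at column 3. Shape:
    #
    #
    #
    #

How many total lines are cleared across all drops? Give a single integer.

Drop 1: T rot0 at col 0 lands with bottom-row=0; cleared 0 line(s) (total 0); column heights now [1 2 1 0], max=2
Drop 2: Z rot3 at col 2 lands with bottom-row=1; cleared 0 line(s) (total 0); column heights now [1 2 3 4], max=4
Drop 3: O rot0 at col 2 lands with bottom-row=4; cleared 0 line(s) (total 0); column heights now [1 2 6 6], max=6
Drop 4: O rot1 at col 1 lands with bottom-row=6; cleared 0 line(s) (total 0); column heights now [1 8 8 6], max=8
Drop 5: I rot0 at col 0 lands with bottom-row=8; cleared 1 line(s) (total 1); column heights now [1 8 8 6], max=8
Drop 6: Z rot0 at col 0 lands with bottom-row=8; cleared 0 line(s) (total 1); column heights now [10 10 9 6], max=10
Drop 7: I rot1 at col 3 lands with bottom-row=6; cleared 0 line(s) (total 1); column heights now [10 10 9 10], max=10

Answer: 1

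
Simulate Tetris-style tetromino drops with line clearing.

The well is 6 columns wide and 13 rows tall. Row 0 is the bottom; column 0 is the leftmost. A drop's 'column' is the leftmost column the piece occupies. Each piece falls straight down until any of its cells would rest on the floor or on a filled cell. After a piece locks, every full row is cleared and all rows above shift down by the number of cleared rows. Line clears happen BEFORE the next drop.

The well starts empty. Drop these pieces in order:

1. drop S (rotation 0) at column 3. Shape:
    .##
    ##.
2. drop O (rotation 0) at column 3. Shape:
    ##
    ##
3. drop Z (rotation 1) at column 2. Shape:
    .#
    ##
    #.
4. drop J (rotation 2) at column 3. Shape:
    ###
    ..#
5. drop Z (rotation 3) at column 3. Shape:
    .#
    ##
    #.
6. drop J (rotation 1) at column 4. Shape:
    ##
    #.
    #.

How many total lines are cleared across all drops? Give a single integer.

Answer: 0

Derivation:
Drop 1: S rot0 at col 3 lands with bottom-row=0; cleared 0 line(s) (total 0); column heights now [0 0 0 1 2 2], max=2
Drop 2: O rot0 at col 3 lands with bottom-row=2; cleared 0 line(s) (total 0); column heights now [0 0 0 4 4 2], max=4
Drop 3: Z rot1 at col 2 lands with bottom-row=3; cleared 0 line(s) (total 0); column heights now [0 0 5 6 4 2], max=6
Drop 4: J rot2 at col 3 lands with bottom-row=5; cleared 0 line(s) (total 0); column heights now [0 0 5 7 7 7], max=7
Drop 5: Z rot3 at col 3 lands with bottom-row=7; cleared 0 line(s) (total 0); column heights now [0 0 5 9 10 7], max=10
Drop 6: J rot1 at col 4 lands with bottom-row=10; cleared 0 line(s) (total 0); column heights now [0 0 5 9 13 13], max=13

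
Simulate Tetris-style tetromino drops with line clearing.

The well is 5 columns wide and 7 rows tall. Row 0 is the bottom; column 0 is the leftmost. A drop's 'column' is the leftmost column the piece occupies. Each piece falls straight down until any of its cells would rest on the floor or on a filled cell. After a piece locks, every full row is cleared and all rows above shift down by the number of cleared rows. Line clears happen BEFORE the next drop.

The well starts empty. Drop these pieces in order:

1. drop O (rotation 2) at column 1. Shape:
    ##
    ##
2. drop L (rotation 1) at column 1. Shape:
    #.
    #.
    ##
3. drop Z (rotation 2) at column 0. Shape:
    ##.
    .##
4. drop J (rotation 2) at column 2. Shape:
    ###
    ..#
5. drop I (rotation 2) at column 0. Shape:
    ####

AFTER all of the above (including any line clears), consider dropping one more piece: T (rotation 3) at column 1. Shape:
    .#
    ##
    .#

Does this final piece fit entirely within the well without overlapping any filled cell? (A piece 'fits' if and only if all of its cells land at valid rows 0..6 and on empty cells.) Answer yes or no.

Answer: no

Derivation:
Drop 1: O rot2 at col 1 lands with bottom-row=0; cleared 0 line(s) (total 0); column heights now [0 2 2 0 0], max=2
Drop 2: L rot1 at col 1 lands with bottom-row=2; cleared 0 line(s) (total 0); column heights now [0 5 3 0 0], max=5
Drop 3: Z rot2 at col 0 lands with bottom-row=5; cleared 0 line(s) (total 0); column heights now [7 7 6 0 0], max=7
Drop 4: J rot2 at col 2 lands with bottom-row=5; cleared 1 line(s) (total 1); column heights now [0 6 6 0 6], max=6
Drop 5: I rot2 at col 0 lands with bottom-row=6; cleared 0 line(s) (total 1); column heights now [7 7 7 7 6], max=7
Test piece T rot3 at col 1 (width 2): heights before test = [7 7 7 7 6]; fits = False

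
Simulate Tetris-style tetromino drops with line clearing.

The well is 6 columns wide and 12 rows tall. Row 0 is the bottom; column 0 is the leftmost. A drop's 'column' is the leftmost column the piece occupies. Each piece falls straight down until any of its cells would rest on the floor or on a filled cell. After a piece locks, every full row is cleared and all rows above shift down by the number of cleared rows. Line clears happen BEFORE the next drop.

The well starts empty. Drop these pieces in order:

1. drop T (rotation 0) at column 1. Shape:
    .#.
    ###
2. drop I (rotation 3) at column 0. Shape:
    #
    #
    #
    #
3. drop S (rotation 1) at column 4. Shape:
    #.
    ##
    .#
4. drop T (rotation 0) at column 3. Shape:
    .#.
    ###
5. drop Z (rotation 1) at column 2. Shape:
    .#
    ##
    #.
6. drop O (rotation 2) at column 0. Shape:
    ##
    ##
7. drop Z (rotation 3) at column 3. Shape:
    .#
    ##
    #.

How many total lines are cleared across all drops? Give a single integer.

Answer: 0

Derivation:
Drop 1: T rot0 at col 1 lands with bottom-row=0; cleared 0 line(s) (total 0); column heights now [0 1 2 1 0 0], max=2
Drop 2: I rot3 at col 0 lands with bottom-row=0; cleared 0 line(s) (total 0); column heights now [4 1 2 1 0 0], max=4
Drop 3: S rot1 at col 4 lands with bottom-row=0; cleared 0 line(s) (total 0); column heights now [4 1 2 1 3 2], max=4
Drop 4: T rot0 at col 3 lands with bottom-row=3; cleared 0 line(s) (total 0); column heights now [4 1 2 4 5 4], max=5
Drop 5: Z rot1 at col 2 lands with bottom-row=3; cleared 0 line(s) (total 0); column heights now [4 1 5 6 5 4], max=6
Drop 6: O rot2 at col 0 lands with bottom-row=4; cleared 0 line(s) (total 0); column heights now [6 6 5 6 5 4], max=6
Drop 7: Z rot3 at col 3 lands with bottom-row=6; cleared 0 line(s) (total 0); column heights now [6 6 5 8 9 4], max=9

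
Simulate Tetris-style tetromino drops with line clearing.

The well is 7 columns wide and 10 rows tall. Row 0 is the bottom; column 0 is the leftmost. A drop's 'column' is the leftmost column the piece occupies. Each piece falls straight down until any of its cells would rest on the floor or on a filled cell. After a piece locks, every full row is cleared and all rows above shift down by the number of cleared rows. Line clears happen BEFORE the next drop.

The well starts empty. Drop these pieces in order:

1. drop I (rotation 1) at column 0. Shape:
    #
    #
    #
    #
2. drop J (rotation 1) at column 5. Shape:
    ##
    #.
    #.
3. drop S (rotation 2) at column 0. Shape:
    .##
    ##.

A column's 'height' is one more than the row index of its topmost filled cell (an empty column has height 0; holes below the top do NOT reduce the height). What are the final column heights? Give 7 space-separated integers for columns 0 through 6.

Drop 1: I rot1 at col 0 lands with bottom-row=0; cleared 0 line(s) (total 0); column heights now [4 0 0 0 0 0 0], max=4
Drop 2: J rot1 at col 5 lands with bottom-row=0; cleared 0 line(s) (total 0); column heights now [4 0 0 0 0 3 3], max=4
Drop 3: S rot2 at col 0 lands with bottom-row=4; cleared 0 line(s) (total 0); column heights now [5 6 6 0 0 3 3], max=6

Answer: 5 6 6 0 0 3 3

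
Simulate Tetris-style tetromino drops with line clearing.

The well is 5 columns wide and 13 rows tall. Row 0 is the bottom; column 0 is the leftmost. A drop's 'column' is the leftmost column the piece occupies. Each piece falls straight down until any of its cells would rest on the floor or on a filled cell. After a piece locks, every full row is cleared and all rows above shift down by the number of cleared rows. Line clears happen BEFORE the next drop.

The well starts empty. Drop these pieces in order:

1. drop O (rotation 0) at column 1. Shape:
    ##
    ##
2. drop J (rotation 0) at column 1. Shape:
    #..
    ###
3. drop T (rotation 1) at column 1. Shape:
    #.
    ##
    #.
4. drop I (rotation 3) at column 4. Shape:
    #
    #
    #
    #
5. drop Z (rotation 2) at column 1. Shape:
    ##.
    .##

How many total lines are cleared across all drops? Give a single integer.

Answer: 0

Derivation:
Drop 1: O rot0 at col 1 lands with bottom-row=0; cleared 0 line(s) (total 0); column heights now [0 2 2 0 0], max=2
Drop 2: J rot0 at col 1 lands with bottom-row=2; cleared 0 line(s) (total 0); column heights now [0 4 3 3 0], max=4
Drop 3: T rot1 at col 1 lands with bottom-row=4; cleared 0 line(s) (total 0); column heights now [0 7 6 3 0], max=7
Drop 4: I rot3 at col 4 lands with bottom-row=0; cleared 0 line(s) (total 0); column heights now [0 7 6 3 4], max=7
Drop 5: Z rot2 at col 1 lands with bottom-row=6; cleared 0 line(s) (total 0); column heights now [0 8 8 7 4], max=8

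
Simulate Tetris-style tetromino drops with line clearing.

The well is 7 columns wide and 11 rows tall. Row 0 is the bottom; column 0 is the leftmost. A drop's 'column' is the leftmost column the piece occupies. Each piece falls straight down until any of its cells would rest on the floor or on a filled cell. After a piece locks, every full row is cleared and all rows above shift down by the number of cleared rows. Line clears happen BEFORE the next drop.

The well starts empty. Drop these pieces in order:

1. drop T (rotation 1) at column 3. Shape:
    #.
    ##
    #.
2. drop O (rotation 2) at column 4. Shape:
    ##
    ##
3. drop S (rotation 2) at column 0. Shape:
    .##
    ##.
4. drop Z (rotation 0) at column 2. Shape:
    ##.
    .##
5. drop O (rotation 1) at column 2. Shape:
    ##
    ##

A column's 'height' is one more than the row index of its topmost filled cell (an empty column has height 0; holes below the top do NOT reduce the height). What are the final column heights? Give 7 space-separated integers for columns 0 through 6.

Answer: 1 2 8 8 5 4 0

Derivation:
Drop 1: T rot1 at col 3 lands with bottom-row=0; cleared 0 line(s) (total 0); column heights now [0 0 0 3 2 0 0], max=3
Drop 2: O rot2 at col 4 lands with bottom-row=2; cleared 0 line(s) (total 0); column heights now [0 0 0 3 4 4 0], max=4
Drop 3: S rot2 at col 0 lands with bottom-row=0; cleared 0 line(s) (total 0); column heights now [1 2 2 3 4 4 0], max=4
Drop 4: Z rot0 at col 2 lands with bottom-row=4; cleared 0 line(s) (total 0); column heights now [1 2 6 6 5 4 0], max=6
Drop 5: O rot1 at col 2 lands with bottom-row=6; cleared 0 line(s) (total 0); column heights now [1 2 8 8 5 4 0], max=8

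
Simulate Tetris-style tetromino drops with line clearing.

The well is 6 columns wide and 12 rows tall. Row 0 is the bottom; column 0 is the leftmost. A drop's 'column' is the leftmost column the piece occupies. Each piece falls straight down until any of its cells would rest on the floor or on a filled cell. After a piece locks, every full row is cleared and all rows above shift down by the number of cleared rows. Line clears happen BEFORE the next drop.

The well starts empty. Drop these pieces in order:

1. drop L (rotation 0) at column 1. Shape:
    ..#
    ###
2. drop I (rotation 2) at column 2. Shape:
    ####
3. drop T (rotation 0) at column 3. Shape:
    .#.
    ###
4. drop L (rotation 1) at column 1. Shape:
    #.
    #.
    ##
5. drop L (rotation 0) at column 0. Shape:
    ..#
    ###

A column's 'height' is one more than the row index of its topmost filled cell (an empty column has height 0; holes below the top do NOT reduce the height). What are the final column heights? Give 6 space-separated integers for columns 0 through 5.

Answer: 7 7 8 4 5 4

Derivation:
Drop 1: L rot0 at col 1 lands with bottom-row=0; cleared 0 line(s) (total 0); column heights now [0 1 1 2 0 0], max=2
Drop 2: I rot2 at col 2 lands with bottom-row=2; cleared 0 line(s) (total 0); column heights now [0 1 3 3 3 3], max=3
Drop 3: T rot0 at col 3 lands with bottom-row=3; cleared 0 line(s) (total 0); column heights now [0 1 3 4 5 4], max=5
Drop 4: L rot1 at col 1 lands with bottom-row=3; cleared 0 line(s) (total 0); column heights now [0 6 4 4 5 4], max=6
Drop 5: L rot0 at col 0 lands with bottom-row=6; cleared 0 line(s) (total 0); column heights now [7 7 8 4 5 4], max=8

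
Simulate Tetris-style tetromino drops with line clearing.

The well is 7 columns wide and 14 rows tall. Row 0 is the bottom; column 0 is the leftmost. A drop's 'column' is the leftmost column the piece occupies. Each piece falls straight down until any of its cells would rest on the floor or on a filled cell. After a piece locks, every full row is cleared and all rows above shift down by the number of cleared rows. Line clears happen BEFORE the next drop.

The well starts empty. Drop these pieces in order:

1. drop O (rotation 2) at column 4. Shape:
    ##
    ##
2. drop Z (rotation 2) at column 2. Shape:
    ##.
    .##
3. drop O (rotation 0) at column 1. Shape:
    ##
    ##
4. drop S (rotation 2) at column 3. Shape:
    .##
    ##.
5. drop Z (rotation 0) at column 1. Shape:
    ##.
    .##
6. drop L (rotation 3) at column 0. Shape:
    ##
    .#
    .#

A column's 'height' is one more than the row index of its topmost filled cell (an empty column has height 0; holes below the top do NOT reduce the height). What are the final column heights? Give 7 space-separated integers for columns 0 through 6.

Drop 1: O rot2 at col 4 lands with bottom-row=0; cleared 0 line(s) (total 0); column heights now [0 0 0 0 2 2 0], max=2
Drop 2: Z rot2 at col 2 lands with bottom-row=2; cleared 0 line(s) (total 0); column heights now [0 0 4 4 3 2 0], max=4
Drop 3: O rot0 at col 1 lands with bottom-row=4; cleared 0 line(s) (total 0); column heights now [0 6 6 4 3 2 0], max=6
Drop 4: S rot2 at col 3 lands with bottom-row=4; cleared 0 line(s) (total 0); column heights now [0 6 6 5 6 6 0], max=6
Drop 5: Z rot0 at col 1 lands with bottom-row=6; cleared 0 line(s) (total 0); column heights now [0 8 8 7 6 6 0], max=8
Drop 6: L rot3 at col 0 lands with bottom-row=8; cleared 0 line(s) (total 0); column heights now [11 11 8 7 6 6 0], max=11

Answer: 11 11 8 7 6 6 0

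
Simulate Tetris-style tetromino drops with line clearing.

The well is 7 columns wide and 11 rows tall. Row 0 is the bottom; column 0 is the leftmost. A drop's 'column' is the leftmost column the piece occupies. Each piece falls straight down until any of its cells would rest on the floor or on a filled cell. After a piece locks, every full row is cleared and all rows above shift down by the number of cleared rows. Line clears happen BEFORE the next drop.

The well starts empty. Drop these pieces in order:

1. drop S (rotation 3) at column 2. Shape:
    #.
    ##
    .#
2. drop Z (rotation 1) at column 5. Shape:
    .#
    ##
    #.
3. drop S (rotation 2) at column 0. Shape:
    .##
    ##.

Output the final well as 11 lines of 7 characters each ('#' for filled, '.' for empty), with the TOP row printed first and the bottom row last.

Answer: .......
.......
.......
.......
.......
.......
.......
.##....
###...#
..##.##
...#.#.

Derivation:
Drop 1: S rot3 at col 2 lands with bottom-row=0; cleared 0 line(s) (total 0); column heights now [0 0 3 2 0 0 0], max=3
Drop 2: Z rot1 at col 5 lands with bottom-row=0; cleared 0 line(s) (total 0); column heights now [0 0 3 2 0 2 3], max=3
Drop 3: S rot2 at col 0 lands with bottom-row=2; cleared 0 line(s) (total 0); column heights now [3 4 4 2 0 2 3], max=4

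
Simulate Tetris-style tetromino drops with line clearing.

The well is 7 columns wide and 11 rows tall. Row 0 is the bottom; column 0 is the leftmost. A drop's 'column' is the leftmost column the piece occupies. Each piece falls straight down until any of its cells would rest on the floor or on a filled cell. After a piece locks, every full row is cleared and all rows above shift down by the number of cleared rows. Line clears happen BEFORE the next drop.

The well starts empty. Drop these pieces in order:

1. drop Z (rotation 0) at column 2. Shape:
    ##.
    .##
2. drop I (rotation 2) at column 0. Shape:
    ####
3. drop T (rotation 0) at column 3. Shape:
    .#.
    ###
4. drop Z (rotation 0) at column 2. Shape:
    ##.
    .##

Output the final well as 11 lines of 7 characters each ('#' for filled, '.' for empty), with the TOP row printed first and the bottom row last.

Answer: .......
.......
.......
.......
..##...
...##..
....#..
...###.
####...
..##...
...##..

Derivation:
Drop 1: Z rot0 at col 2 lands with bottom-row=0; cleared 0 line(s) (total 0); column heights now [0 0 2 2 1 0 0], max=2
Drop 2: I rot2 at col 0 lands with bottom-row=2; cleared 0 line(s) (total 0); column heights now [3 3 3 3 1 0 0], max=3
Drop 3: T rot0 at col 3 lands with bottom-row=3; cleared 0 line(s) (total 0); column heights now [3 3 3 4 5 4 0], max=5
Drop 4: Z rot0 at col 2 lands with bottom-row=5; cleared 0 line(s) (total 0); column heights now [3 3 7 7 6 4 0], max=7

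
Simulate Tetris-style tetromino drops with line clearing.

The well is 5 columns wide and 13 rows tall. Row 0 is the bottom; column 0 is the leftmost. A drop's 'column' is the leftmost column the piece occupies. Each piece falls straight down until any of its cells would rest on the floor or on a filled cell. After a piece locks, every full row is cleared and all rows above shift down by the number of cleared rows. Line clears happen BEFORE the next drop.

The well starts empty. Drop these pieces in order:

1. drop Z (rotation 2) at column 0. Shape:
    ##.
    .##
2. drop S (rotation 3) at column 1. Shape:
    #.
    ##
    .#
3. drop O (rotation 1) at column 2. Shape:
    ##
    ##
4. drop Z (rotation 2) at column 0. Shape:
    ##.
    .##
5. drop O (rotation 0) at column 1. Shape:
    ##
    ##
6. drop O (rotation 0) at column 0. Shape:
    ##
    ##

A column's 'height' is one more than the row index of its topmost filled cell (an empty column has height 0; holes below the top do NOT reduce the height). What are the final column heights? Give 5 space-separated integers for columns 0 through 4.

Drop 1: Z rot2 at col 0 lands with bottom-row=0; cleared 0 line(s) (total 0); column heights now [2 2 1 0 0], max=2
Drop 2: S rot3 at col 1 lands with bottom-row=1; cleared 0 line(s) (total 0); column heights now [2 4 3 0 0], max=4
Drop 3: O rot1 at col 2 lands with bottom-row=3; cleared 0 line(s) (total 0); column heights now [2 4 5 5 0], max=5
Drop 4: Z rot2 at col 0 lands with bottom-row=5; cleared 0 line(s) (total 0); column heights now [7 7 6 5 0], max=7
Drop 5: O rot0 at col 1 lands with bottom-row=7; cleared 0 line(s) (total 0); column heights now [7 9 9 5 0], max=9
Drop 6: O rot0 at col 0 lands with bottom-row=9; cleared 0 line(s) (total 0); column heights now [11 11 9 5 0], max=11

Answer: 11 11 9 5 0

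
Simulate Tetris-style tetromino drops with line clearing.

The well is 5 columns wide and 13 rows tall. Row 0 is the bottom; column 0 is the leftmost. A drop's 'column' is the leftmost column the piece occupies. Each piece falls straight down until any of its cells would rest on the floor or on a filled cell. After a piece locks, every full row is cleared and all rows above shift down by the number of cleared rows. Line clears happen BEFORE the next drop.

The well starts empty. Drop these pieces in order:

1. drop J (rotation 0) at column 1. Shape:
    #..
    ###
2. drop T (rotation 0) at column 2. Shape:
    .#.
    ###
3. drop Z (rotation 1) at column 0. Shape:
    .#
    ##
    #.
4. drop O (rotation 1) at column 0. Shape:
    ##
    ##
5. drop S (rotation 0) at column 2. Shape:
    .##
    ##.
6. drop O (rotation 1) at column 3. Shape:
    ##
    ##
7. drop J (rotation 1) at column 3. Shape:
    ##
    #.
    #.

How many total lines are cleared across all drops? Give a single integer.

Answer: 1

Derivation:
Drop 1: J rot0 at col 1 lands with bottom-row=0; cleared 0 line(s) (total 0); column heights now [0 2 1 1 0], max=2
Drop 2: T rot0 at col 2 lands with bottom-row=1; cleared 0 line(s) (total 0); column heights now [0 2 2 3 2], max=3
Drop 3: Z rot1 at col 0 lands with bottom-row=1; cleared 1 line(s) (total 1); column heights now [2 3 1 2 0], max=3
Drop 4: O rot1 at col 0 lands with bottom-row=3; cleared 0 line(s) (total 1); column heights now [5 5 1 2 0], max=5
Drop 5: S rot0 at col 2 lands with bottom-row=2; cleared 0 line(s) (total 1); column heights now [5 5 3 4 4], max=5
Drop 6: O rot1 at col 3 lands with bottom-row=4; cleared 0 line(s) (total 1); column heights now [5 5 3 6 6], max=6
Drop 7: J rot1 at col 3 lands with bottom-row=6; cleared 0 line(s) (total 1); column heights now [5 5 3 9 9], max=9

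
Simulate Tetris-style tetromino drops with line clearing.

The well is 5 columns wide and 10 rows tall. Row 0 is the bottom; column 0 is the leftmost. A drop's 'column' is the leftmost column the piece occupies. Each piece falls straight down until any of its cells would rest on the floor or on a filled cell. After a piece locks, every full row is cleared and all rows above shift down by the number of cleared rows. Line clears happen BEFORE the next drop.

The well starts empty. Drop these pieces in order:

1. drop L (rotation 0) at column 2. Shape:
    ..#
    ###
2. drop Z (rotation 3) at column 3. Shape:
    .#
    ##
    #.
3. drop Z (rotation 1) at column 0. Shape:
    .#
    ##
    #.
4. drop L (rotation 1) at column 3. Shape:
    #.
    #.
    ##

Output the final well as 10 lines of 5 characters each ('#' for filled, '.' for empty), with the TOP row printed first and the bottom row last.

Answer: .....
.....
.....
...#.
...#.
...##
....#
.#.##
##.##
#.###

Derivation:
Drop 1: L rot0 at col 2 lands with bottom-row=0; cleared 0 line(s) (total 0); column heights now [0 0 1 1 2], max=2
Drop 2: Z rot3 at col 3 lands with bottom-row=1; cleared 0 line(s) (total 0); column heights now [0 0 1 3 4], max=4
Drop 3: Z rot1 at col 0 lands with bottom-row=0; cleared 0 line(s) (total 0); column heights now [2 3 1 3 4], max=4
Drop 4: L rot1 at col 3 lands with bottom-row=4; cleared 0 line(s) (total 0); column heights now [2 3 1 7 5], max=7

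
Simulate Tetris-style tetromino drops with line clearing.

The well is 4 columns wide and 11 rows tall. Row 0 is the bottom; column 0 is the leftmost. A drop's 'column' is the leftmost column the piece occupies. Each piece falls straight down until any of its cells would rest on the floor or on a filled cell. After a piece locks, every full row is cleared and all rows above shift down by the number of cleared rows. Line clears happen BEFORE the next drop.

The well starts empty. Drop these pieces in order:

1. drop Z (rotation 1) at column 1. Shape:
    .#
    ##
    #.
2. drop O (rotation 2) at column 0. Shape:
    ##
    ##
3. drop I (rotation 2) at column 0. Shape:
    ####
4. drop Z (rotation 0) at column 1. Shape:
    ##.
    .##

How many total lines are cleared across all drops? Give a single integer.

Drop 1: Z rot1 at col 1 lands with bottom-row=0; cleared 0 line(s) (total 0); column heights now [0 2 3 0], max=3
Drop 2: O rot2 at col 0 lands with bottom-row=2; cleared 0 line(s) (total 0); column heights now [4 4 3 0], max=4
Drop 3: I rot2 at col 0 lands with bottom-row=4; cleared 1 line(s) (total 1); column heights now [4 4 3 0], max=4
Drop 4: Z rot0 at col 1 lands with bottom-row=3; cleared 1 line(s) (total 2); column heights now [3 4 4 0], max=4

Answer: 2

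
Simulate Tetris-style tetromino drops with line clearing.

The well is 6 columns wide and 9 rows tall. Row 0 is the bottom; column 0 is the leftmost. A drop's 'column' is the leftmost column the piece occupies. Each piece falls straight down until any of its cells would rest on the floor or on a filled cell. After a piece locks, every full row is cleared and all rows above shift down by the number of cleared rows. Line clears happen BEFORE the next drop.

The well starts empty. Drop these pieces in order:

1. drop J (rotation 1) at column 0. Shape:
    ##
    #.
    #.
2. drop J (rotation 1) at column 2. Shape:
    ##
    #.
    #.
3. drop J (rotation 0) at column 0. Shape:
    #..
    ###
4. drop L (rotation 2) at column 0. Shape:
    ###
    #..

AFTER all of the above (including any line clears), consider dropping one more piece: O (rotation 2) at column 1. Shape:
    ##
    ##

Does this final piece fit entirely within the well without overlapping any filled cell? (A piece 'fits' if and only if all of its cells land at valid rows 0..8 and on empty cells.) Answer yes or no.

Drop 1: J rot1 at col 0 lands with bottom-row=0; cleared 0 line(s) (total 0); column heights now [3 3 0 0 0 0], max=3
Drop 2: J rot1 at col 2 lands with bottom-row=0; cleared 0 line(s) (total 0); column heights now [3 3 3 3 0 0], max=3
Drop 3: J rot0 at col 0 lands with bottom-row=3; cleared 0 line(s) (total 0); column heights now [5 4 4 3 0 0], max=5
Drop 4: L rot2 at col 0 lands with bottom-row=5; cleared 0 line(s) (total 0); column heights now [7 7 7 3 0 0], max=7
Test piece O rot2 at col 1 (width 2): heights before test = [7 7 7 3 0 0]; fits = True

Answer: yes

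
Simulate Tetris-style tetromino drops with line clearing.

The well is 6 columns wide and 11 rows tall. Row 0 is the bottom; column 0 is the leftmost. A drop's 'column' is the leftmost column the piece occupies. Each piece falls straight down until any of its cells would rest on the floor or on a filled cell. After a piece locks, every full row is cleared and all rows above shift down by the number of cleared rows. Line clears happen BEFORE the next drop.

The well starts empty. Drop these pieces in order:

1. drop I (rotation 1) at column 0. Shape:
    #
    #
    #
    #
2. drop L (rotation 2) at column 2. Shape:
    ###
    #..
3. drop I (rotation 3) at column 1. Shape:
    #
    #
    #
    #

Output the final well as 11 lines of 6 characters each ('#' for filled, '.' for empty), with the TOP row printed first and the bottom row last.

Drop 1: I rot1 at col 0 lands with bottom-row=0; cleared 0 line(s) (total 0); column heights now [4 0 0 0 0 0], max=4
Drop 2: L rot2 at col 2 lands with bottom-row=0; cleared 0 line(s) (total 0); column heights now [4 0 2 2 2 0], max=4
Drop 3: I rot3 at col 1 lands with bottom-row=0; cleared 0 line(s) (total 0); column heights now [4 4 2 2 2 0], max=4

Answer: ......
......
......
......
......
......
......
##....
##....
#####.
###...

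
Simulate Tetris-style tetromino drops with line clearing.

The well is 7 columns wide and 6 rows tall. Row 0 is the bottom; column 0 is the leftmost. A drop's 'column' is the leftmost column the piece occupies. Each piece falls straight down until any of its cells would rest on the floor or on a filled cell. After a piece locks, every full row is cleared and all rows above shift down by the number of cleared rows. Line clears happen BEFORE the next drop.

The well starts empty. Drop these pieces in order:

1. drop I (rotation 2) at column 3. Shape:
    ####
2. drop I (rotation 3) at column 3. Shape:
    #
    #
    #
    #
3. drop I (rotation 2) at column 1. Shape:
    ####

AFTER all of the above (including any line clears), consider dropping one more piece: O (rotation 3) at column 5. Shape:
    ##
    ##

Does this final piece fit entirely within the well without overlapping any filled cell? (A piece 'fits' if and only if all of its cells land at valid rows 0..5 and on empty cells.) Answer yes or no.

Drop 1: I rot2 at col 3 lands with bottom-row=0; cleared 0 line(s) (total 0); column heights now [0 0 0 1 1 1 1], max=1
Drop 2: I rot3 at col 3 lands with bottom-row=1; cleared 0 line(s) (total 0); column heights now [0 0 0 5 1 1 1], max=5
Drop 3: I rot2 at col 1 lands with bottom-row=5; cleared 0 line(s) (total 0); column heights now [0 6 6 6 6 1 1], max=6
Test piece O rot3 at col 5 (width 2): heights before test = [0 6 6 6 6 1 1]; fits = True

Answer: yes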